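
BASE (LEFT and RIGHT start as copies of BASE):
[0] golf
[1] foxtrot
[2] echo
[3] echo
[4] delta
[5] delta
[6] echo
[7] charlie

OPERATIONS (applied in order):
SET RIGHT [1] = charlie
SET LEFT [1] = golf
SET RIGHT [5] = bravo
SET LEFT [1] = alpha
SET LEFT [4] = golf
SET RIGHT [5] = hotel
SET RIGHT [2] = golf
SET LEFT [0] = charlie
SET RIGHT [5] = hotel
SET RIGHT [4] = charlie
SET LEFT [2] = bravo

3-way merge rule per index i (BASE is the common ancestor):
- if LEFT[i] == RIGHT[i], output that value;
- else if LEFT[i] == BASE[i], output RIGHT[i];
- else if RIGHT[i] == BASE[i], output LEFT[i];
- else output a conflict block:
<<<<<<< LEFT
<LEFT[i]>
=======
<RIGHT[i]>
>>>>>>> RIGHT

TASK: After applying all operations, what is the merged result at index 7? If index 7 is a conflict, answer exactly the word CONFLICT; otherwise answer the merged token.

Answer: charlie

Derivation:
Final LEFT:  [charlie, alpha, bravo, echo, golf, delta, echo, charlie]
Final RIGHT: [golf, charlie, golf, echo, charlie, hotel, echo, charlie]
i=0: L=charlie, R=golf=BASE -> take LEFT -> charlie
i=1: BASE=foxtrot L=alpha R=charlie all differ -> CONFLICT
i=2: BASE=echo L=bravo R=golf all differ -> CONFLICT
i=3: L=echo R=echo -> agree -> echo
i=4: BASE=delta L=golf R=charlie all differ -> CONFLICT
i=5: L=delta=BASE, R=hotel -> take RIGHT -> hotel
i=6: L=echo R=echo -> agree -> echo
i=7: L=charlie R=charlie -> agree -> charlie
Index 7 -> charlie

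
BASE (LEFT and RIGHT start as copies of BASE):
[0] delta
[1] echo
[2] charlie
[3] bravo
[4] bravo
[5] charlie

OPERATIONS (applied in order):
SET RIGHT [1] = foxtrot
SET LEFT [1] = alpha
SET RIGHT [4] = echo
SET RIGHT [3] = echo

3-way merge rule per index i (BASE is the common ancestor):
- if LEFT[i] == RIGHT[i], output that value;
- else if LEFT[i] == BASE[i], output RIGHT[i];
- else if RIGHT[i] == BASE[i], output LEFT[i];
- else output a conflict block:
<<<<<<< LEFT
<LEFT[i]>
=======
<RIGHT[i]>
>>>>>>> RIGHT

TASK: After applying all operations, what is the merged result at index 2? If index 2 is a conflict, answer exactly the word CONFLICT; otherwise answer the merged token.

Answer: charlie

Derivation:
Final LEFT:  [delta, alpha, charlie, bravo, bravo, charlie]
Final RIGHT: [delta, foxtrot, charlie, echo, echo, charlie]
i=0: L=delta R=delta -> agree -> delta
i=1: BASE=echo L=alpha R=foxtrot all differ -> CONFLICT
i=2: L=charlie R=charlie -> agree -> charlie
i=3: L=bravo=BASE, R=echo -> take RIGHT -> echo
i=4: L=bravo=BASE, R=echo -> take RIGHT -> echo
i=5: L=charlie R=charlie -> agree -> charlie
Index 2 -> charlie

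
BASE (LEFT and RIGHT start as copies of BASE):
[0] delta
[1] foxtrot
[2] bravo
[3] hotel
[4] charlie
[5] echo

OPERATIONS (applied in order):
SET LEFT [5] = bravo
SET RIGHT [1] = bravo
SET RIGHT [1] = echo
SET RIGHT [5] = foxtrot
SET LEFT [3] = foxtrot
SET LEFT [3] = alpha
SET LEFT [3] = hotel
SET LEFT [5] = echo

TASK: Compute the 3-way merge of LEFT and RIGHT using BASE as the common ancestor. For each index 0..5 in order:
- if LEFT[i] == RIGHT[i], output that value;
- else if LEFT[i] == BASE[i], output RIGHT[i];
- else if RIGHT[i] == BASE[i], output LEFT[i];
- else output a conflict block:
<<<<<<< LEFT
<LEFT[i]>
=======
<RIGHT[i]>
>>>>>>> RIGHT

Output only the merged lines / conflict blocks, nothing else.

Final LEFT:  [delta, foxtrot, bravo, hotel, charlie, echo]
Final RIGHT: [delta, echo, bravo, hotel, charlie, foxtrot]
i=0: L=delta R=delta -> agree -> delta
i=1: L=foxtrot=BASE, R=echo -> take RIGHT -> echo
i=2: L=bravo R=bravo -> agree -> bravo
i=3: L=hotel R=hotel -> agree -> hotel
i=4: L=charlie R=charlie -> agree -> charlie
i=5: L=echo=BASE, R=foxtrot -> take RIGHT -> foxtrot

Answer: delta
echo
bravo
hotel
charlie
foxtrot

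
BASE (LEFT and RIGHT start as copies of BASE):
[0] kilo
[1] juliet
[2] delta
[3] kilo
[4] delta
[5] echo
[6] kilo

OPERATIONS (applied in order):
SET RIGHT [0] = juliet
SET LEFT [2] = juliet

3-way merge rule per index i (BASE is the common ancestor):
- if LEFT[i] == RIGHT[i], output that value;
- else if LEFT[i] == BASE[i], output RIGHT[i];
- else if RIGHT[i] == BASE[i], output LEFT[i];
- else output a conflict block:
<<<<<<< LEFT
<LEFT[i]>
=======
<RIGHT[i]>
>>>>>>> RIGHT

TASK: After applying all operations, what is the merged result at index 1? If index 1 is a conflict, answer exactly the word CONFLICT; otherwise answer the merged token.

Answer: juliet

Derivation:
Final LEFT:  [kilo, juliet, juliet, kilo, delta, echo, kilo]
Final RIGHT: [juliet, juliet, delta, kilo, delta, echo, kilo]
i=0: L=kilo=BASE, R=juliet -> take RIGHT -> juliet
i=1: L=juliet R=juliet -> agree -> juliet
i=2: L=juliet, R=delta=BASE -> take LEFT -> juliet
i=3: L=kilo R=kilo -> agree -> kilo
i=4: L=delta R=delta -> agree -> delta
i=5: L=echo R=echo -> agree -> echo
i=6: L=kilo R=kilo -> agree -> kilo
Index 1 -> juliet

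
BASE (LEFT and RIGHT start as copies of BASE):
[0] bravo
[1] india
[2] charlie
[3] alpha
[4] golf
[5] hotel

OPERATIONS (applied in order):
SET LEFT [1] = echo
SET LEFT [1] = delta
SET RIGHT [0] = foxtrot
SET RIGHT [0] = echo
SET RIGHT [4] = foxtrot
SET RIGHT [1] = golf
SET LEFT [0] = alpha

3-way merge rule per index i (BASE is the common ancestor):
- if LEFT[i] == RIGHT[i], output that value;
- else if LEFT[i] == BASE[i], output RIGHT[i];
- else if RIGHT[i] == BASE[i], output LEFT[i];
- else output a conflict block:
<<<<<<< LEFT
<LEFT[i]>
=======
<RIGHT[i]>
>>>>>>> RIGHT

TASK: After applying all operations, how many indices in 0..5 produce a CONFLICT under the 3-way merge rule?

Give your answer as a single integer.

Answer: 2

Derivation:
Final LEFT:  [alpha, delta, charlie, alpha, golf, hotel]
Final RIGHT: [echo, golf, charlie, alpha, foxtrot, hotel]
i=0: BASE=bravo L=alpha R=echo all differ -> CONFLICT
i=1: BASE=india L=delta R=golf all differ -> CONFLICT
i=2: L=charlie R=charlie -> agree -> charlie
i=3: L=alpha R=alpha -> agree -> alpha
i=4: L=golf=BASE, R=foxtrot -> take RIGHT -> foxtrot
i=5: L=hotel R=hotel -> agree -> hotel
Conflict count: 2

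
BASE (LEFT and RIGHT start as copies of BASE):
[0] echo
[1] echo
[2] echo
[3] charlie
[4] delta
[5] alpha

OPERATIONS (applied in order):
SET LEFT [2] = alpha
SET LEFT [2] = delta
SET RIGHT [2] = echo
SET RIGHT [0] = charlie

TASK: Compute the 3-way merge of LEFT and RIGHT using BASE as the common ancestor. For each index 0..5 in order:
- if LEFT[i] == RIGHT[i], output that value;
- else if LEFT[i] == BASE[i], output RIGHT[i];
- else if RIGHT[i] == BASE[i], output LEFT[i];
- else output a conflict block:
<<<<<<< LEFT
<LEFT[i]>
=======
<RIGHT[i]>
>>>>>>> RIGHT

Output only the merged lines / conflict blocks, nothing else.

Final LEFT:  [echo, echo, delta, charlie, delta, alpha]
Final RIGHT: [charlie, echo, echo, charlie, delta, alpha]
i=0: L=echo=BASE, R=charlie -> take RIGHT -> charlie
i=1: L=echo R=echo -> agree -> echo
i=2: L=delta, R=echo=BASE -> take LEFT -> delta
i=3: L=charlie R=charlie -> agree -> charlie
i=4: L=delta R=delta -> agree -> delta
i=5: L=alpha R=alpha -> agree -> alpha

Answer: charlie
echo
delta
charlie
delta
alpha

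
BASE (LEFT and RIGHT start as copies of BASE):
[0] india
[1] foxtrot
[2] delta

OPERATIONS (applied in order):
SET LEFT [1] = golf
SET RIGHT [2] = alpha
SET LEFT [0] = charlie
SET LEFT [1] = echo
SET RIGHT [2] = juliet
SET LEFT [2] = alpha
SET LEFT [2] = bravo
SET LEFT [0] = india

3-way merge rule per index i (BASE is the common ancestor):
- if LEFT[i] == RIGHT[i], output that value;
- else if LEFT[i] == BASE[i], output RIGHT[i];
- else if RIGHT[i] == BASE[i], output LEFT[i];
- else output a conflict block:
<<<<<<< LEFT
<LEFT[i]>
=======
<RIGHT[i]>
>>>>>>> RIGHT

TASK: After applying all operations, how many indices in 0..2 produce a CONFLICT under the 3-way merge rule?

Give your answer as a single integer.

Answer: 1

Derivation:
Final LEFT:  [india, echo, bravo]
Final RIGHT: [india, foxtrot, juliet]
i=0: L=india R=india -> agree -> india
i=1: L=echo, R=foxtrot=BASE -> take LEFT -> echo
i=2: BASE=delta L=bravo R=juliet all differ -> CONFLICT
Conflict count: 1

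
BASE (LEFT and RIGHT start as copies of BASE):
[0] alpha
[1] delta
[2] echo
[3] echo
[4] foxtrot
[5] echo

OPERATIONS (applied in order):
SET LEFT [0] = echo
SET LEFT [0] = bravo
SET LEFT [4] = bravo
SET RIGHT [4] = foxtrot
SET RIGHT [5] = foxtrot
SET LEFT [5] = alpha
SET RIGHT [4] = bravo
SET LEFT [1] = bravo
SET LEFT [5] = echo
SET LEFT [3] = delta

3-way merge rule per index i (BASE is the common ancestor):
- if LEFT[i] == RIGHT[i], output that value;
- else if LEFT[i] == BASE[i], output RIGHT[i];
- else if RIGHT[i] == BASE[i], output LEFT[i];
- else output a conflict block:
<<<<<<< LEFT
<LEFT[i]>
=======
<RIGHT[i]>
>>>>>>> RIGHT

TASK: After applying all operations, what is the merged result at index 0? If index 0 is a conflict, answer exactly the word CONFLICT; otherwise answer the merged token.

Answer: bravo

Derivation:
Final LEFT:  [bravo, bravo, echo, delta, bravo, echo]
Final RIGHT: [alpha, delta, echo, echo, bravo, foxtrot]
i=0: L=bravo, R=alpha=BASE -> take LEFT -> bravo
i=1: L=bravo, R=delta=BASE -> take LEFT -> bravo
i=2: L=echo R=echo -> agree -> echo
i=3: L=delta, R=echo=BASE -> take LEFT -> delta
i=4: L=bravo R=bravo -> agree -> bravo
i=5: L=echo=BASE, R=foxtrot -> take RIGHT -> foxtrot
Index 0 -> bravo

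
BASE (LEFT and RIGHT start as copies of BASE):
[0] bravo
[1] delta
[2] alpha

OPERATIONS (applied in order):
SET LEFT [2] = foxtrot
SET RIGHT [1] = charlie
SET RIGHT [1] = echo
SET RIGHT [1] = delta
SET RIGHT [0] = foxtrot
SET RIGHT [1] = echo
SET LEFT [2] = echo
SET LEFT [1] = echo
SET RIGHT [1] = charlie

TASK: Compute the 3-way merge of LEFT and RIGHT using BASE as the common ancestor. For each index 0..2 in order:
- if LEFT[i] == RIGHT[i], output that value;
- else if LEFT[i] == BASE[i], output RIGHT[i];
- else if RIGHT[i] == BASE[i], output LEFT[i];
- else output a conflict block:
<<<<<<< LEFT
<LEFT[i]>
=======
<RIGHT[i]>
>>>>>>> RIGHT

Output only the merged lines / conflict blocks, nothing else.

Final LEFT:  [bravo, echo, echo]
Final RIGHT: [foxtrot, charlie, alpha]
i=0: L=bravo=BASE, R=foxtrot -> take RIGHT -> foxtrot
i=1: BASE=delta L=echo R=charlie all differ -> CONFLICT
i=2: L=echo, R=alpha=BASE -> take LEFT -> echo

Answer: foxtrot
<<<<<<< LEFT
echo
=======
charlie
>>>>>>> RIGHT
echo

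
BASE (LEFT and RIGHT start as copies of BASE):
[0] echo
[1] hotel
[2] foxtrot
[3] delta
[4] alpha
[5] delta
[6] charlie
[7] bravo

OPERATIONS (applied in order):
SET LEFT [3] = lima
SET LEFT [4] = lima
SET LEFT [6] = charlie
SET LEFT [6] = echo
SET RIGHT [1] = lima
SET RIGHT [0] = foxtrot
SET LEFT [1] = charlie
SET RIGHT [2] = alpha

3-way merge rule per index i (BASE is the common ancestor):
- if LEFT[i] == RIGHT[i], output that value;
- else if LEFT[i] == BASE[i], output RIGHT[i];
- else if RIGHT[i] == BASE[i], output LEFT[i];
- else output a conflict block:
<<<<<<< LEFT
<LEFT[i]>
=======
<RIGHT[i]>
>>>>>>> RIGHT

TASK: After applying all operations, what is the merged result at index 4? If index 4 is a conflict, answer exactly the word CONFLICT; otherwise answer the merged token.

Answer: lima

Derivation:
Final LEFT:  [echo, charlie, foxtrot, lima, lima, delta, echo, bravo]
Final RIGHT: [foxtrot, lima, alpha, delta, alpha, delta, charlie, bravo]
i=0: L=echo=BASE, R=foxtrot -> take RIGHT -> foxtrot
i=1: BASE=hotel L=charlie R=lima all differ -> CONFLICT
i=2: L=foxtrot=BASE, R=alpha -> take RIGHT -> alpha
i=3: L=lima, R=delta=BASE -> take LEFT -> lima
i=4: L=lima, R=alpha=BASE -> take LEFT -> lima
i=5: L=delta R=delta -> agree -> delta
i=6: L=echo, R=charlie=BASE -> take LEFT -> echo
i=7: L=bravo R=bravo -> agree -> bravo
Index 4 -> lima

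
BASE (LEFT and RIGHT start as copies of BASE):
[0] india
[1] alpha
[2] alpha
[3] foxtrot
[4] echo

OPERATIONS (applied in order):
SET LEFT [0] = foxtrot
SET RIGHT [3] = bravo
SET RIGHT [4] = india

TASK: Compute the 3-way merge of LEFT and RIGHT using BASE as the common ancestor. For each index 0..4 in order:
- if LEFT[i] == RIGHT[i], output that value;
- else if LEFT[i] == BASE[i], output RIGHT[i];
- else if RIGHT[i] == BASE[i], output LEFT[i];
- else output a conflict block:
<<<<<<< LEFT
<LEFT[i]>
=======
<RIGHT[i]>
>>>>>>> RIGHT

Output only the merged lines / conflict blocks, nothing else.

Answer: foxtrot
alpha
alpha
bravo
india

Derivation:
Final LEFT:  [foxtrot, alpha, alpha, foxtrot, echo]
Final RIGHT: [india, alpha, alpha, bravo, india]
i=0: L=foxtrot, R=india=BASE -> take LEFT -> foxtrot
i=1: L=alpha R=alpha -> agree -> alpha
i=2: L=alpha R=alpha -> agree -> alpha
i=3: L=foxtrot=BASE, R=bravo -> take RIGHT -> bravo
i=4: L=echo=BASE, R=india -> take RIGHT -> india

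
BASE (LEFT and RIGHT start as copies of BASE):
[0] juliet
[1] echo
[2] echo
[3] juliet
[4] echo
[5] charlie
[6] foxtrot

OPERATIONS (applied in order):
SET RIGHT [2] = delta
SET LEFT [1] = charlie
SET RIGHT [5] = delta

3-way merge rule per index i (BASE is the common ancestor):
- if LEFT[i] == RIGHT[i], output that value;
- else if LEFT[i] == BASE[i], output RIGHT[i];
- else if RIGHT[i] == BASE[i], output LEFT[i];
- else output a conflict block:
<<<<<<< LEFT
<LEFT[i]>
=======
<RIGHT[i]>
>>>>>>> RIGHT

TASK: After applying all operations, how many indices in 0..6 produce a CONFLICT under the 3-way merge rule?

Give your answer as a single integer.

Final LEFT:  [juliet, charlie, echo, juliet, echo, charlie, foxtrot]
Final RIGHT: [juliet, echo, delta, juliet, echo, delta, foxtrot]
i=0: L=juliet R=juliet -> agree -> juliet
i=1: L=charlie, R=echo=BASE -> take LEFT -> charlie
i=2: L=echo=BASE, R=delta -> take RIGHT -> delta
i=3: L=juliet R=juliet -> agree -> juliet
i=4: L=echo R=echo -> agree -> echo
i=5: L=charlie=BASE, R=delta -> take RIGHT -> delta
i=6: L=foxtrot R=foxtrot -> agree -> foxtrot
Conflict count: 0

Answer: 0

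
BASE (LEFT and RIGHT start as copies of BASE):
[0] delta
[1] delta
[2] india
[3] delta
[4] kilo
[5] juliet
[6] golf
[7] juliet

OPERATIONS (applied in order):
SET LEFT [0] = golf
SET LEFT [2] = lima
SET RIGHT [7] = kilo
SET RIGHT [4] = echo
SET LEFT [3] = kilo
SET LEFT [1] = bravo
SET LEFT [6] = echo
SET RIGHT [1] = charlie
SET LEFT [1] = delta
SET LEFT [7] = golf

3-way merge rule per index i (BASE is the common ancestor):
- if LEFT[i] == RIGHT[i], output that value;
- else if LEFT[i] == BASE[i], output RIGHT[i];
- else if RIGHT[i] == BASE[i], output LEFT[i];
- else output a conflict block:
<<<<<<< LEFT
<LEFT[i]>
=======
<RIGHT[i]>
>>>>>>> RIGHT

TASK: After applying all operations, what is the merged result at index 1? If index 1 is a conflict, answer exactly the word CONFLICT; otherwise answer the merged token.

Answer: charlie

Derivation:
Final LEFT:  [golf, delta, lima, kilo, kilo, juliet, echo, golf]
Final RIGHT: [delta, charlie, india, delta, echo, juliet, golf, kilo]
i=0: L=golf, R=delta=BASE -> take LEFT -> golf
i=1: L=delta=BASE, R=charlie -> take RIGHT -> charlie
i=2: L=lima, R=india=BASE -> take LEFT -> lima
i=3: L=kilo, R=delta=BASE -> take LEFT -> kilo
i=4: L=kilo=BASE, R=echo -> take RIGHT -> echo
i=5: L=juliet R=juliet -> agree -> juliet
i=6: L=echo, R=golf=BASE -> take LEFT -> echo
i=7: BASE=juliet L=golf R=kilo all differ -> CONFLICT
Index 1 -> charlie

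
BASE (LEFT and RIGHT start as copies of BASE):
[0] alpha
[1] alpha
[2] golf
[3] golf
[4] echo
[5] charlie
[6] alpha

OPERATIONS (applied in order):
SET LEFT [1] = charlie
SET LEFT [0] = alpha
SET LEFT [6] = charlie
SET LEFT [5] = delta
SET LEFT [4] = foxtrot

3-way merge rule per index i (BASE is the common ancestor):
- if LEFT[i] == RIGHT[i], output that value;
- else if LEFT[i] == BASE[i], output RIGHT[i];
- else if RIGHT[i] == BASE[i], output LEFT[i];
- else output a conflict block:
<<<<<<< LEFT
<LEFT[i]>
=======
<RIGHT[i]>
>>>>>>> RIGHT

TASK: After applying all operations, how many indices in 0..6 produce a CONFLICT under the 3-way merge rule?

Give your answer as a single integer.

Answer: 0

Derivation:
Final LEFT:  [alpha, charlie, golf, golf, foxtrot, delta, charlie]
Final RIGHT: [alpha, alpha, golf, golf, echo, charlie, alpha]
i=0: L=alpha R=alpha -> agree -> alpha
i=1: L=charlie, R=alpha=BASE -> take LEFT -> charlie
i=2: L=golf R=golf -> agree -> golf
i=3: L=golf R=golf -> agree -> golf
i=4: L=foxtrot, R=echo=BASE -> take LEFT -> foxtrot
i=5: L=delta, R=charlie=BASE -> take LEFT -> delta
i=6: L=charlie, R=alpha=BASE -> take LEFT -> charlie
Conflict count: 0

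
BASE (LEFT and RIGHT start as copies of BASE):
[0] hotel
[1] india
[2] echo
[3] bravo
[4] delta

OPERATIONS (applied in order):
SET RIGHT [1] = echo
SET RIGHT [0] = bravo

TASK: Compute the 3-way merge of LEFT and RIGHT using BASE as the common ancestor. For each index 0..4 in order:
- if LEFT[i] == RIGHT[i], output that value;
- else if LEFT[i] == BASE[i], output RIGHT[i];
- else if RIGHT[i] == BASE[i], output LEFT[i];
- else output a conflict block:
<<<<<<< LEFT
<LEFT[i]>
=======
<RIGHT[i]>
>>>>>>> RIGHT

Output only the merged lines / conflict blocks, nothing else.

Final LEFT:  [hotel, india, echo, bravo, delta]
Final RIGHT: [bravo, echo, echo, bravo, delta]
i=0: L=hotel=BASE, R=bravo -> take RIGHT -> bravo
i=1: L=india=BASE, R=echo -> take RIGHT -> echo
i=2: L=echo R=echo -> agree -> echo
i=3: L=bravo R=bravo -> agree -> bravo
i=4: L=delta R=delta -> agree -> delta

Answer: bravo
echo
echo
bravo
delta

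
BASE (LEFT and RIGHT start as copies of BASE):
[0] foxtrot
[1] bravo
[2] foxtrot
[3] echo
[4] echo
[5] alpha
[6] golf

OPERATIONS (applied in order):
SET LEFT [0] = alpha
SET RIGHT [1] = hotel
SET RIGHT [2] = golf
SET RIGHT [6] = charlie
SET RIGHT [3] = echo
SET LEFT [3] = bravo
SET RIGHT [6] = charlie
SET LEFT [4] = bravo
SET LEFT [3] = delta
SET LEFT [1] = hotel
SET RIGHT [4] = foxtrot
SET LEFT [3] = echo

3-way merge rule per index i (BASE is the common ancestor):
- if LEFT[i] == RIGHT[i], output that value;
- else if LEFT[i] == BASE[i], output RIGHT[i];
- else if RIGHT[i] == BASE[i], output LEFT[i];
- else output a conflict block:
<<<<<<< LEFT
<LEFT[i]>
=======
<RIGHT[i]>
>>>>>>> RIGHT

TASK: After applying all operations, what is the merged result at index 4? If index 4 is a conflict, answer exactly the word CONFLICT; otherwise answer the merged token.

Final LEFT:  [alpha, hotel, foxtrot, echo, bravo, alpha, golf]
Final RIGHT: [foxtrot, hotel, golf, echo, foxtrot, alpha, charlie]
i=0: L=alpha, R=foxtrot=BASE -> take LEFT -> alpha
i=1: L=hotel R=hotel -> agree -> hotel
i=2: L=foxtrot=BASE, R=golf -> take RIGHT -> golf
i=3: L=echo R=echo -> agree -> echo
i=4: BASE=echo L=bravo R=foxtrot all differ -> CONFLICT
i=5: L=alpha R=alpha -> agree -> alpha
i=6: L=golf=BASE, R=charlie -> take RIGHT -> charlie
Index 4 -> CONFLICT

Answer: CONFLICT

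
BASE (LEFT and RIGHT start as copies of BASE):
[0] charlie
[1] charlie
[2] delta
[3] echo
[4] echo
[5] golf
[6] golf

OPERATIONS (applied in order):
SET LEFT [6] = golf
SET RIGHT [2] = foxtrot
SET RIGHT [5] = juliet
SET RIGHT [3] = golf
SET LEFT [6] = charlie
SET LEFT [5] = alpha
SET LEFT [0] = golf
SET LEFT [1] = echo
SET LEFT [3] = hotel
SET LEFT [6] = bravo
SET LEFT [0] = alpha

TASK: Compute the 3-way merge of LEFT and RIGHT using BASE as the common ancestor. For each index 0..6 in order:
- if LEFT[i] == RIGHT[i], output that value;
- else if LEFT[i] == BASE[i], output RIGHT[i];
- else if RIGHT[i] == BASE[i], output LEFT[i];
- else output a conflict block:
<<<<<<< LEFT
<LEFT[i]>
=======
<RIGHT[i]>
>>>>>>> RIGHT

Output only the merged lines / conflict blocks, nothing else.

Final LEFT:  [alpha, echo, delta, hotel, echo, alpha, bravo]
Final RIGHT: [charlie, charlie, foxtrot, golf, echo, juliet, golf]
i=0: L=alpha, R=charlie=BASE -> take LEFT -> alpha
i=1: L=echo, R=charlie=BASE -> take LEFT -> echo
i=2: L=delta=BASE, R=foxtrot -> take RIGHT -> foxtrot
i=3: BASE=echo L=hotel R=golf all differ -> CONFLICT
i=4: L=echo R=echo -> agree -> echo
i=5: BASE=golf L=alpha R=juliet all differ -> CONFLICT
i=6: L=bravo, R=golf=BASE -> take LEFT -> bravo

Answer: alpha
echo
foxtrot
<<<<<<< LEFT
hotel
=======
golf
>>>>>>> RIGHT
echo
<<<<<<< LEFT
alpha
=======
juliet
>>>>>>> RIGHT
bravo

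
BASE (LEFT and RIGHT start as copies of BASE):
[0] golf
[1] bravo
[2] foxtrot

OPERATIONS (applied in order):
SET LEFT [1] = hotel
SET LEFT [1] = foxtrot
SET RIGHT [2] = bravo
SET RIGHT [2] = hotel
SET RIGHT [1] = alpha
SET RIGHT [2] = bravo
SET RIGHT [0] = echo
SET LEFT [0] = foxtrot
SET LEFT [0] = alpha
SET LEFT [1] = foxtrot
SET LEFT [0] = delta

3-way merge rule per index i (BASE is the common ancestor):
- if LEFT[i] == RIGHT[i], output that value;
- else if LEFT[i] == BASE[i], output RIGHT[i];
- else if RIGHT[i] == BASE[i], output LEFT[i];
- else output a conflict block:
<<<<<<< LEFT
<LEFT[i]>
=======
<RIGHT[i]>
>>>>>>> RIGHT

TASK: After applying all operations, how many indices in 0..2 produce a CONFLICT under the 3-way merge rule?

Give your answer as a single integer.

Answer: 2

Derivation:
Final LEFT:  [delta, foxtrot, foxtrot]
Final RIGHT: [echo, alpha, bravo]
i=0: BASE=golf L=delta R=echo all differ -> CONFLICT
i=1: BASE=bravo L=foxtrot R=alpha all differ -> CONFLICT
i=2: L=foxtrot=BASE, R=bravo -> take RIGHT -> bravo
Conflict count: 2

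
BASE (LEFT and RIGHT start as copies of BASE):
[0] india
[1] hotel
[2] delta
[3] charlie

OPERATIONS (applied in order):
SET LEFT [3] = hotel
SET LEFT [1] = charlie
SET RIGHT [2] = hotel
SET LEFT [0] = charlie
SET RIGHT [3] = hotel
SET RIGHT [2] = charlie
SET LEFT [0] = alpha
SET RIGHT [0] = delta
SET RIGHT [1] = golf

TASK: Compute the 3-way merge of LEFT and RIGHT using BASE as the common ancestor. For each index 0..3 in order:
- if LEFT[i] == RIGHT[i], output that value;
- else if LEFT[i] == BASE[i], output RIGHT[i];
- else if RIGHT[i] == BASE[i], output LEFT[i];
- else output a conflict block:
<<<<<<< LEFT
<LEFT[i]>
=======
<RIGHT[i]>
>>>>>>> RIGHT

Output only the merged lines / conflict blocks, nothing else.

Final LEFT:  [alpha, charlie, delta, hotel]
Final RIGHT: [delta, golf, charlie, hotel]
i=0: BASE=india L=alpha R=delta all differ -> CONFLICT
i=1: BASE=hotel L=charlie R=golf all differ -> CONFLICT
i=2: L=delta=BASE, R=charlie -> take RIGHT -> charlie
i=3: L=hotel R=hotel -> agree -> hotel

Answer: <<<<<<< LEFT
alpha
=======
delta
>>>>>>> RIGHT
<<<<<<< LEFT
charlie
=======
golf
>>>>>>> RIGHT
charlie
hotel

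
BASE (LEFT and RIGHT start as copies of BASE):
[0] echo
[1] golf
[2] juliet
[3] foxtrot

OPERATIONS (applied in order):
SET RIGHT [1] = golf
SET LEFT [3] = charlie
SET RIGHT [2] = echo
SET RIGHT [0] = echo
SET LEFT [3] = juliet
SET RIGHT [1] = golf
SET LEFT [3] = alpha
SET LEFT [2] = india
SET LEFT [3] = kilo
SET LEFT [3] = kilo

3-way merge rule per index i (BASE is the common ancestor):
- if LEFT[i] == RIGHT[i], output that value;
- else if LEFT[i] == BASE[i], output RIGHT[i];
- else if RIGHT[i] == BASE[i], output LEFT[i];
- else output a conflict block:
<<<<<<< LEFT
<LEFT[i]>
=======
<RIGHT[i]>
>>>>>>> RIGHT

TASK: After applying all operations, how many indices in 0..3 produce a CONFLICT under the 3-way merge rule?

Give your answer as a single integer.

Final LEFT:  [echo, golf, india, kilo]
Final RIGHT: [echo, golf, echo, foxtrot]
i=0: L=echo R=echo -> agree -> echo
i=1: L=golf R=golf -> agree -> golf
i=2: BASE=juliet L=india R=echo all differ -> CONFLICT
i=3: L=kilo, R=foxtrot=BASE -> take LEFT -> kilo
Conflict count: 1

Answer: 1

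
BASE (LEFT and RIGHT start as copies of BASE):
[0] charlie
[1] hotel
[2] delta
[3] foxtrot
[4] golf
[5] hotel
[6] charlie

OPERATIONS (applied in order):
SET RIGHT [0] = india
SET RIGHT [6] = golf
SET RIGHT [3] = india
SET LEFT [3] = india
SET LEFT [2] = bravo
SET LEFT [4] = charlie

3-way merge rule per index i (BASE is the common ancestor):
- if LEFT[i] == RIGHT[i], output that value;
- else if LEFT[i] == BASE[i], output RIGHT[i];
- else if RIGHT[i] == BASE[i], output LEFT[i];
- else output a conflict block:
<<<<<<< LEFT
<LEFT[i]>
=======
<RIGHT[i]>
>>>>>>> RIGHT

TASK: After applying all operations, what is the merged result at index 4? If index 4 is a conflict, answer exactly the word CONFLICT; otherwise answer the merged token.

Answer: charlie

Derivation:
Final LEFT:  [charlie, hotel, bravo, india, charlie, hotel, charlie]
Final RIGHT: [india, hotel, delta, india, golf, hotel, golf]
i=0: L=charlie=BASE, R=india -> take RIGHT -> india
i=1: L=hotel R=hotel -> agree -> hotel
i=2: L=bravo, R=delta=BASE -> take LEFT -> bravo
i=3: L=india R=india -> agree -> india
i=4: L=charlie, R=golf=BASE -> take LEFT -> charlie
i=5: L=hotel R=hotel -> agree -> hotel
i=6: L=charlie=BASE, R=golf -> take RIGHT -> golf
Index 4 -> charlie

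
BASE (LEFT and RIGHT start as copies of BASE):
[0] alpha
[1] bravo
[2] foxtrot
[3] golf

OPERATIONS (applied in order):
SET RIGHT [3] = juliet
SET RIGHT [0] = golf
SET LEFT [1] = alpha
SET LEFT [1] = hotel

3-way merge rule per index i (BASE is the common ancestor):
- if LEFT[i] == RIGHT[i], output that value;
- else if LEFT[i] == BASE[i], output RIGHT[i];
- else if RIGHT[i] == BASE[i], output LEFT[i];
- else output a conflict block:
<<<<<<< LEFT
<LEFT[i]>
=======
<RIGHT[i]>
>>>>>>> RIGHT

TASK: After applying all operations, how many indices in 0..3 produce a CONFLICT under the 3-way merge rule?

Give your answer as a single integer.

Final LEFT:  [alpha, hotel, foxtrot, golf]
Final RIGHT: [golf, bravo, foxtrot, juliet]
i=0: L=alpha=BASE, R=golf -> take RIGHT -> golf
i=1: L=hotel, R=bravo=BASE -> take LEFT -> hotel
i=2: L=foxtrot R=foxtrot -> agree -> foxtrot
i=3: L=golf=BASE, R=juliet -> take RIGHT -> juliet
Conflict count: 0

Answer: 0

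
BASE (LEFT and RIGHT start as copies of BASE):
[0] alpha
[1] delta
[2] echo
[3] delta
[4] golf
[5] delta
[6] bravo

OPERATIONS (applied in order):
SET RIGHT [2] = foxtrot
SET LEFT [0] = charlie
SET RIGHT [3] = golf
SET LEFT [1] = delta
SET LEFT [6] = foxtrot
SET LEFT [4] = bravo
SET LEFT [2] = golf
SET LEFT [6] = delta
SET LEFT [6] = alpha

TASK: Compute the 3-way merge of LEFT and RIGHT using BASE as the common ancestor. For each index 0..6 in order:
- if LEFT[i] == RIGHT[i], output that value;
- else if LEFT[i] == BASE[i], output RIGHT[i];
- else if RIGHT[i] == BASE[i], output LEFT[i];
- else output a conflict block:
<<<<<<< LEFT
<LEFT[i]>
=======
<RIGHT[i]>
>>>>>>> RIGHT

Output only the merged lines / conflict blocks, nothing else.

Final LEFT:  [charlie, delta, golf, delta, bravo, delta, alpha]
Final RIGHT: [alpha, delta, foxtrot, golf, golf, delta, bravo]
i=0: L=charlie, R=alpha=BASE -> take LEFT -> charlie
i=1: L=delta R=delta -> agree -> delta
i=2: BASE=echo L=golf R=foxtrot all differ -> CONFLICT
i=3: L=delta=BASE, R=golf -> take RIGHT -> golf
i=4: L=bravo, R=golf=BASE -> take LEFT -> bravo
i=5: L=delta R=delta -> agree -> delta
i=6: L=alpha, R=bravo=BASE -> take LEFT -> alpha

Answer: charlie
delta
<<<<<<< LEFT
golf
=======
foxtrot
>>>>>>> RIGHT
golf
bravo
delta
alpha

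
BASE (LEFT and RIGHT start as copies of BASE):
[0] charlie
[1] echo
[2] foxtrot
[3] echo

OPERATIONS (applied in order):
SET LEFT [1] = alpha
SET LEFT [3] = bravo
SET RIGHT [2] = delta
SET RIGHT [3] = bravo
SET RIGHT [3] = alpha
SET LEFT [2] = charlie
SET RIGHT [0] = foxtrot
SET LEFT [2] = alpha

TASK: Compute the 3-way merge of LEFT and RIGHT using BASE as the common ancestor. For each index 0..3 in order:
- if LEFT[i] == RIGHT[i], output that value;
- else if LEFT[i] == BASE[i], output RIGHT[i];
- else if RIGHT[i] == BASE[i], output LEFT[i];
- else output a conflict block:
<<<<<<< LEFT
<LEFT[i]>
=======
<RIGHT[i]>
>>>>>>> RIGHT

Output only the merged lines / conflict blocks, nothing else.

Final LEFT:  [charlie, alpha, alpha, bravo]
Final RIGHT: [foxtrot, echo, delta, alpha]
i=0: L=charlie=BASE, R=foxtrot -> take RIGHT -> foxtrot
i=1: L=alpha, R=echo=BASE -> take LEFT -> alpha
i=2: BASE=foxtrot L=alpha R=delta all differ -> CONFLICT
i=3: BASE=echo L=bravo R=alpha all differ -> CONFLICT

Answer: foxtrot
alpha
<<<<<<< LEFT
alpha
=======
delta
>>>>>>> RIGHT
<<<<<<< LEFT
bravo
=======
alpha
>>>>>>> RIGHT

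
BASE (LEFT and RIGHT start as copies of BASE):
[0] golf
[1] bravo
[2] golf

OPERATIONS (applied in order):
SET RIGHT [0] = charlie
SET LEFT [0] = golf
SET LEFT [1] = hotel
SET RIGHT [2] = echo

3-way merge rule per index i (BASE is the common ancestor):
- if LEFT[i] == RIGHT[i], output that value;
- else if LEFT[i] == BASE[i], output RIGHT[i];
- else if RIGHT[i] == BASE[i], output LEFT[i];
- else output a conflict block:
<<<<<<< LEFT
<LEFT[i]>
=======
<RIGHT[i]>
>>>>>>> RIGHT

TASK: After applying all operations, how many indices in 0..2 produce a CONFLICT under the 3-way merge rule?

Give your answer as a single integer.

Answer: 0

Derivation:
Final LEFT:  [golf, hotel, golf]
Final RIGHT: [charlie, bravo, echo]
i=0: L=golf=BASE, R=charlie -> take RIGHT -> charlie
i=1: L=hotel, R=bravo=BASE -> take LEFT -> hotel
i=2: L=golf=BASE, R=echo -> take RIGHT -> echo
Conflict count: 0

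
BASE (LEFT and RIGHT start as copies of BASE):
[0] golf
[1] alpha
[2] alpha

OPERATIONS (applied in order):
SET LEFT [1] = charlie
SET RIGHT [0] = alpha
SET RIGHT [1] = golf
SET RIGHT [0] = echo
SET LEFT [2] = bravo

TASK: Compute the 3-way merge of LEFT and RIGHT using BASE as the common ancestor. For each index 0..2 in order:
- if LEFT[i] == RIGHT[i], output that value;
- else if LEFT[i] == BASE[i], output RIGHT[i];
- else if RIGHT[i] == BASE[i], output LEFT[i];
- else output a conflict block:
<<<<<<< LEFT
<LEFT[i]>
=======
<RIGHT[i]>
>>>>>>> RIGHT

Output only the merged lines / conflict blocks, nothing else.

Answer: echo
<<<<<<< LEFT
charlie
=======
golf
>>>>>>> RIGHT
bravo

Derivation:
Final LEFT:  [golf, charlie, bravo]
Final RIGHT: [echo, golf, alpha]
i=0: L=golf=BASE, R=echo -> take RIGHT -> echo
i=1: BASE=alpha L=charlie R=golf all differ -> CONFLICT
i=2: L=bravo, R=alpha=BASE -> take LEFT -> bravo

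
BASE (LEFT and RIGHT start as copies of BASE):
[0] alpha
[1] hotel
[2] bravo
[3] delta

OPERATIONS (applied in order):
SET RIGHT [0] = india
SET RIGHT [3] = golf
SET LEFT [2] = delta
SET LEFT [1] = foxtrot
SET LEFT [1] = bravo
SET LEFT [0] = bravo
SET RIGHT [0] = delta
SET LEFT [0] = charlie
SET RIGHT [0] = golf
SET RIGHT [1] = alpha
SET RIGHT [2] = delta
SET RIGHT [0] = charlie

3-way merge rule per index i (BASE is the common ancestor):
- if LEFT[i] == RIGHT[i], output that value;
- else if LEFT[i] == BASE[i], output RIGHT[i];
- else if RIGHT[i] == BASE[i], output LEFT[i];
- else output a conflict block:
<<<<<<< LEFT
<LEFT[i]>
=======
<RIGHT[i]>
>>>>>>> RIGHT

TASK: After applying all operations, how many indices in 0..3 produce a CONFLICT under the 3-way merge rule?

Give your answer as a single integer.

Final LEFT:  [charlie, bravo, delta, delta]
Final RIGHT: [charlie, alpha, delta, golf]
i=0: L=charlie R=charlie -> agree -> charlie
i=1: BASE=hotel L=bravo R=alpha all differ -> CONFLICT
i=2: L=delta R=delta -> agree -> delta
i=3: L=delta=BASE, R=golf -> take RIGHT -> golf
Conflict count: 1

Answer: 1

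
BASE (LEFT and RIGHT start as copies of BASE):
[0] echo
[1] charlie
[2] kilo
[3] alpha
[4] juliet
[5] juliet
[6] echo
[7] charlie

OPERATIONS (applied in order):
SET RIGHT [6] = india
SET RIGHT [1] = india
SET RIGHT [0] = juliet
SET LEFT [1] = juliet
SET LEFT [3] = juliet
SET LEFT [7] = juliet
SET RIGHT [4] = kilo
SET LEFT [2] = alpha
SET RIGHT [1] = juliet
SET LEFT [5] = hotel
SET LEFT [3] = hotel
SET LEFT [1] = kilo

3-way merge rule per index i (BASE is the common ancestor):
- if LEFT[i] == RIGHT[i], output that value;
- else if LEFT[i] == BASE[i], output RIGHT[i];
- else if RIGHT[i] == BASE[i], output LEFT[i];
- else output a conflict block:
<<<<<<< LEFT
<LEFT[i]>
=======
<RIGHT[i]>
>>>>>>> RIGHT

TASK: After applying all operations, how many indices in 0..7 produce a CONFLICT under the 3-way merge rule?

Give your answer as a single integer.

Answer: 1

Derivation:
Final LEFT:  [echo, kilo, alpha, hotel, juliet, hotel, echo, juliet]
Final RIGHT: [juliet, juliet, kilo, alpha, kilo, juliet, india, charlie]
i=0: L=echo=BASE, R=juliet -> take RIGHT -> juliet
i=1: BASE=charlie L=kilo R=juliet all differ -> CONFLICT
i=2: L=alpha, R=kilo=BASE -> take LEFT -> alpha
i=3: L=hotel, R=alpha=BASE -> take LEFT -> hotel
i=4: L=juliet=BASE, R=kilo -> take RIGHT -> kilo
i=5: L=hotel, R=juliet=BASE -> take LEFT -> hotel
i=6: L=echo=BASE, R=india -> take RIGHT -> india
i=7: L=juliet, R=charlie=BASE -> take LEFT -> juliet
Conflict count: 1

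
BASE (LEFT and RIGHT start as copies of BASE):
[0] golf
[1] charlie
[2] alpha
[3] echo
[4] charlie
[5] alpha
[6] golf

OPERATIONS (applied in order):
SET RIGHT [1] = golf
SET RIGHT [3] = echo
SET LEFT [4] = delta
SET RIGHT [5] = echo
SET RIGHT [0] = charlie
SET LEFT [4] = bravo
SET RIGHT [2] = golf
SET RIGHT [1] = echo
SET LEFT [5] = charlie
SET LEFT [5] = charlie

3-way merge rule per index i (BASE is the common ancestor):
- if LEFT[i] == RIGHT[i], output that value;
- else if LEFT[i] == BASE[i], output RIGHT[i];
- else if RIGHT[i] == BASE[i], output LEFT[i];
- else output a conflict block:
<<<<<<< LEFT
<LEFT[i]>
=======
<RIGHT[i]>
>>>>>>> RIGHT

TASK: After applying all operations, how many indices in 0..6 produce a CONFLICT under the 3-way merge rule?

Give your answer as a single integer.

Final LEFT:  [golf, charlie, alpha, echo, bravo, charlie, golf]
Final RIGHT: [charlie, echo, golf, echo, charlie, echo, golf]
i=0: L=golf=BASE, R=charlie -> take RIGHT -> charlie
i=1: L=charlie=BASE, R=echo -> take RIGHT -> echo
i=2: L=alpha=BASE, R=golf -> take RIGHT -> golf
i=3: L=echo R=echo -> agree -> echo
i=4: L=bravo, R=charlie=BASE -> take LEFT -> bravo
i=5: BASE=alpha L=charlie R=echo all differ -> CONFLICT
i=6: L=golf R=golf -> agree -> golf
Conflict count: 1

Answer: 1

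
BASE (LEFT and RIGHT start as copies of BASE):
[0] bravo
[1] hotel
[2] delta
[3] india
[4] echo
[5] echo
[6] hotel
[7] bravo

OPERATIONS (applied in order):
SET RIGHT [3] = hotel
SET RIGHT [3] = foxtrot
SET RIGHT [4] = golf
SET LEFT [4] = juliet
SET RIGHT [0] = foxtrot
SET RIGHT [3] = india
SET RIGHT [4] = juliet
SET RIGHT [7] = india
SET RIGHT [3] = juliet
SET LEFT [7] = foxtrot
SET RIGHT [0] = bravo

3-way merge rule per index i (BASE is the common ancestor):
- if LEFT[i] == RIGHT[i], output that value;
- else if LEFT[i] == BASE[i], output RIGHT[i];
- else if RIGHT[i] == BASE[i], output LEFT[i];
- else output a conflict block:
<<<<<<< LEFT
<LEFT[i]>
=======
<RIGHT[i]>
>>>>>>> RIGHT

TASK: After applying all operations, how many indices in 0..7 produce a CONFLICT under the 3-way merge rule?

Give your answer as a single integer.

Final LEFT:  [bravo, hotel, delta, india, juliet, echo, hotel, foxtrot]
Final RIGHT: [bravo, hotel, delta, juliet, juliet, echo, hotel, india]
i=0: L=bravo R=bravo -> agree -> bravo
i=1: L=hotel R=hotel -> agree -> hotel
i=2: L=delta R=delta -> agree -> delta
i=3: L=india=BASE, R=juliet -> take RIGHT -> juliet
i=4: L=juliet R=juliet -> agree -> juliet
i=5: L=echo R=echo -> agree -> echo
i=6: L=hotel R=hotel -> agree -> hotel
i=7: BASE=bravo L=foxtrot R=india all differ -> CONFLICT
Conflict count: 1

Answer: 1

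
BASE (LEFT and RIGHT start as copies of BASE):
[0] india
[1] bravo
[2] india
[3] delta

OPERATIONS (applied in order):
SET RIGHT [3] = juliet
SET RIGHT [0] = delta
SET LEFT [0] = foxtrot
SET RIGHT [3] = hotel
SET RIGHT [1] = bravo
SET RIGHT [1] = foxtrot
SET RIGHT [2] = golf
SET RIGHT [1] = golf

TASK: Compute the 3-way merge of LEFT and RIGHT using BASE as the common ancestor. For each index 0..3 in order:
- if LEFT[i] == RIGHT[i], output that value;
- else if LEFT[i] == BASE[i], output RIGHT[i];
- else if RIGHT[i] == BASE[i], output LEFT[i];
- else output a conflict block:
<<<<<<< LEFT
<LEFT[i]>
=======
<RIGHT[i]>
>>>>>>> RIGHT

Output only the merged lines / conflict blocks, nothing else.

Answer: <<<<<<< LEFT
foxtrot
=======
delta
>>>>>>> RIGHT
golf
golf
hotel

Derivation:
Final LEFT:  [foxtrot, bravo, india, delta]
Final RIGHT: [delta, golf, golf, hotel]
i=0: BASE=india L=foxtrot R=delta all differ -> CONFLICT
i=1: L=bravo=BASE, R=golf -> take RIGHT -> golf
i=2: L=india=BASE, R=golf -> take RIGHT -> golf
i=3: L=delta=BASE, R=hotel -> take RIGHT -> hotel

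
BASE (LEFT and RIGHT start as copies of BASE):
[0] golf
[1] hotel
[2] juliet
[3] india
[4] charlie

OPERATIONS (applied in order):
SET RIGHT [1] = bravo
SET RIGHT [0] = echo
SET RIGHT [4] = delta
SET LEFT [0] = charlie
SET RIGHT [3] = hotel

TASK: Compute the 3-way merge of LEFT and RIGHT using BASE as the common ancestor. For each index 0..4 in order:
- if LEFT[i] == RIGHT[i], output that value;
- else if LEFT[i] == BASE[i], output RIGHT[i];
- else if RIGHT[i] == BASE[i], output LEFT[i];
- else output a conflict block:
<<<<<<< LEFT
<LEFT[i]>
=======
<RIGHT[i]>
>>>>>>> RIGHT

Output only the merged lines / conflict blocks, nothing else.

Final LEFT:  [charlie, hotel, juliet, india, charlie]
Final RIGHT: [echo, bravo, juliet, hotel, delta]
i=0: BASE=golf L=charlie R=echo all differ -> CONFLICT
i=1: L=hotel=BASE, R=bravo -> take RIGHT -> bravo
i=2: L=juliet R=juliet -> agree -> juliet
i=3: L=india=BASE, R=hotel -> take RIGHT -> hotel
i=4: L=charlie=BASE, R=delta -> take RIGHT -> delta

Answer: <<<<<<< LEFT
charlie
=======
echo
>>>>>>> RIGHT
bravo
juliet
hotel
delta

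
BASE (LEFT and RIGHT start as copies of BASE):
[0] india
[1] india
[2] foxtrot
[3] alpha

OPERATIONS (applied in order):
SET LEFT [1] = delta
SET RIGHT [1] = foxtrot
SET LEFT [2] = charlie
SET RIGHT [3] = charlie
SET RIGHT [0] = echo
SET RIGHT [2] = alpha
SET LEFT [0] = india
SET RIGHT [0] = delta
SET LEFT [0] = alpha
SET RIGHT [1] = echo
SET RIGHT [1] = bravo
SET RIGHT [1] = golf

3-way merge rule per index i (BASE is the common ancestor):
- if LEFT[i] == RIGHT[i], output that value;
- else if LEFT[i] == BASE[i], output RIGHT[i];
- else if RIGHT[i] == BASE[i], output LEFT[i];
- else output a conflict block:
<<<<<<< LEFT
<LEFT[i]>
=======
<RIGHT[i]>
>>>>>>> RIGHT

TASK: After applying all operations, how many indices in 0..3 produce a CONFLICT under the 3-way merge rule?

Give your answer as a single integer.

Final LEFT:  [alpha, delta, charlie, alpha]
Final RIGHT: [delta, golf, alpha, charlie]
i=0: BASE=india L=alpha R=delta all differ -> CONFLICT
i=1: BASE=india L=delta R=golf all differ -> CONFLICT
i=2: BASE=foxtrot L=charlie R=alpha all differ -> CONFLICT
i=3: L=alpha=BASE, R=charlie -> take RIGHT -> charlie
Conflict count: 3

Answer: 3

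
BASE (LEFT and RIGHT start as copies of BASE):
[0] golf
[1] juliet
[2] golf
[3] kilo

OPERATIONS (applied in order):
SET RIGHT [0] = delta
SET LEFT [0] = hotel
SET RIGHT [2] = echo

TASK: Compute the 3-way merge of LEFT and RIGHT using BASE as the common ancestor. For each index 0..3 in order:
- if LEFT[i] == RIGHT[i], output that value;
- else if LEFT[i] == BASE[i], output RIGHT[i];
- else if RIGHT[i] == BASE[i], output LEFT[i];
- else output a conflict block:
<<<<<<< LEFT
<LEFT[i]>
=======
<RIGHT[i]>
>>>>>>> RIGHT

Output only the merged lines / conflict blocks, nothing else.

Final LEFT:  [hotel, juliet, golf, kilo]
Final RIGHT: [delta, juliet, echo, kilo]
i=0: BASE=golf L=hotel R=delta all differ -> CONFLICT
i=1: L=juliet R=juliet -> agree -> juliet
i=2: L=golf=BASE, R=echo -> take RIGHT -> echo
i=3: L=kilo R=kilo -> agree -> kilo

Answer: <<<<<<< LEFT
hotel
=======
delta
>>>>>>> RIGHT
juliet
echo
kilo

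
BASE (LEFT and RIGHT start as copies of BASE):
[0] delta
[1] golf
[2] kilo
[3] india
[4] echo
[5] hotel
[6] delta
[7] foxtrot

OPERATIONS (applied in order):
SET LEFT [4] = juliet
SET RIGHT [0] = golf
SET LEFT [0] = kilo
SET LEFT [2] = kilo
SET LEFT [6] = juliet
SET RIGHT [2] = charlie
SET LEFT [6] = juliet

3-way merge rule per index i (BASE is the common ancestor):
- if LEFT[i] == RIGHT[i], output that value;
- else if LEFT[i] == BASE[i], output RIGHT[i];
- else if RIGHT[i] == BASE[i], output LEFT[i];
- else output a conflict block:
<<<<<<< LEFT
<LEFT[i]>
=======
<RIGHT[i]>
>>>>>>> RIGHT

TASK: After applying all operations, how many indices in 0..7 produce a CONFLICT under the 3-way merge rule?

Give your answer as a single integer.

Answer: 1

Derivation:
Final LEFT:  [kilo, golf, kilo, india, juliet, hotel, juliet, foxtrot]
Final RIGHT: [golf, golf, charlie, india, echo, hotel, delta, foxtrot]
i=0: BASE=delta L=kilo R=golf all differ -> CONFLICT
i=1: L=golf R=golf -> agree -> golf
i=2: L=kilo=BASE, R=charlie -> take RIGHT -> charlie
i=3: L=india R=india -> agree -> india
i=4: L=juliet, R=echo=BASE -> take LEFT -> juliet
i=5: L=hotel R=hotel -> agree -> hotel
i=6: L=juliet, R=delta=BASE -> take LEFT -> juliet
i=7: L=foxtrot R=foxtrot -> agree -> foxtrot
Conflict count: 1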